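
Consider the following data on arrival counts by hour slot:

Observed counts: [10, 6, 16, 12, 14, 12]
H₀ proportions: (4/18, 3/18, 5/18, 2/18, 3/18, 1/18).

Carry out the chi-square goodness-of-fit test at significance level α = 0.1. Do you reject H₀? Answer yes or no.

reject H₀: yes

n = 70; E_i = n·p_i = [15.56, 11.67, 19.44, 7.78, 11.67, 3.89]
χ² = (10−15.56)²/15.56 + (6−11.67)²/11.67 + (16−19.44)²/19.44 + (12−7.78)²/7.78 + (14−11.67)²/11.67 + (12−3.89)²/3.89 = 25.0229
df = 5
p-value (upper-tail) = 0.00014
At α=0.1: p < α → reject H₀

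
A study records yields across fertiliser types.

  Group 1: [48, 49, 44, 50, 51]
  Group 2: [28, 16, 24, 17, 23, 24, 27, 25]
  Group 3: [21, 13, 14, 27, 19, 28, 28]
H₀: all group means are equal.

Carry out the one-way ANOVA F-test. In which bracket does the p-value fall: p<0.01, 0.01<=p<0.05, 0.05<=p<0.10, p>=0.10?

Group means [48.40, 23.00, 21.43], grand mean 28.800
SSB = Σnᵢ(x̄ᵢ−x̄)² = 2570.286; SSW = ΣΣ(x−x̄ᵢ)² = 410.914
MSB = 2570.286/2 = 1285.1429; MSW = 410.914/17 = 24.1714
F = MSB/MSW = 53.1678
df = (2, 17)
p-value (upper-tail) = 0.00000
→ bracket: p<0.01

p-value bracket: p<0.01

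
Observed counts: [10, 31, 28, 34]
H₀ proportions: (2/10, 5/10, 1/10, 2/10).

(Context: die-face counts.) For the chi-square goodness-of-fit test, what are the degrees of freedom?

df = k − 1 = 4 − 1 = 3

degrees of freedom = 3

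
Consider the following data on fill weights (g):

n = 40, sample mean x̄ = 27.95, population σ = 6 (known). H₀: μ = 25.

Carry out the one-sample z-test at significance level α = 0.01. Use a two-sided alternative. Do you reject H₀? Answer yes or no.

SE = σ/√n = 6/√40 = 0.9487
z = (x̄−μ₀)/SE = (27.95−25)/0.9487 = 3.1096
p-value (two-sided) = 0.00187
At α=0.01: p < α → reject H₀

reject H₀: yes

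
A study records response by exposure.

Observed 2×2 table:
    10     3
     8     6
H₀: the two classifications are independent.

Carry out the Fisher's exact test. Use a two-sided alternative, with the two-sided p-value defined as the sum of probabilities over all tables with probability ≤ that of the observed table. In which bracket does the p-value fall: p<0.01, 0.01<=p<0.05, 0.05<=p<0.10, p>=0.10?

p-value bracket: p>=0.10

Margins: r₁=13, r₂=14, c₁=18, c₂=9, n=27
p_obs = C(13,10)·C(14,8)/C(27,18); sum pmf over tables with pmf ≤ p_obs
p-value (two-sided) = 0.41971
→ bracket: p>=0.10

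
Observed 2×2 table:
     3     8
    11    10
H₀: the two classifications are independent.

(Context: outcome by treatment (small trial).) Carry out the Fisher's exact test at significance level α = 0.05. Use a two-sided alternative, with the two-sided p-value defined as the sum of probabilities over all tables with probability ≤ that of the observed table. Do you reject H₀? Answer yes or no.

Margins: r₁=11, r₂=21, c₁=14, c₂=18, n=32
p_obs = C(11,3)·C(21,11)/C(32,14); sum pmf over tables with pmf ≤ p_obs
p-value (two-sided) = 0.26564
At α=0.05: p ≥ α → fail to reject H₀

reject H₀: no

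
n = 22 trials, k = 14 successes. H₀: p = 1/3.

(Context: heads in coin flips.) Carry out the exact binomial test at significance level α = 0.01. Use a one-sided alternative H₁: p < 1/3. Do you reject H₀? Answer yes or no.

reject H₀: no

Exact binomial: n=22, k=14, p₀=1/3=0.3333
P(X≤14) from Σ C(n,i)·p₀^i·(1−p₀)^(n−i)
p-value (one-sided, H₁ less) = 0.99912
At α=0.01: p ≥ α → fail to reject H₀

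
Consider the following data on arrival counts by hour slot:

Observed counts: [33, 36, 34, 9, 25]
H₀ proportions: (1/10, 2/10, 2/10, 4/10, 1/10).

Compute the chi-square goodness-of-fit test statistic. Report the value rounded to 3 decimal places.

test statistic = 79.077

n = 137; E_i = n·p_i = [13.70, 27.40, 27.40, 54.80, 13.70]
χ² = (33−13.70)²/13.70 + (36−27.40)²/27.40 + (34−27.40)²/27.40 + (9−54.80)²/54.80 + (25−13.70)²/13.70 = 79.0766
df = 4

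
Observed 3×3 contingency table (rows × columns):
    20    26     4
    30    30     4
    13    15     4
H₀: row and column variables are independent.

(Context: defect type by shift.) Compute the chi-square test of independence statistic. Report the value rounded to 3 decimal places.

Row totals [50, 64, 32], col totals [63, 71, 12], n=146
χ² = (20−21.58)²/21.58 + (26−24.32)²/24.32 + (4−4.11)²/4.11 + (30−27.62)²/27.62 + (30−31.12)²/31.12 + (4−5.26)²/5.26 + (13−13.81)²/13.81 + (15−15.56)²/15.56 + (4−2.63)²/2.63 = 1.5640
df = 4

test statistic = 1.564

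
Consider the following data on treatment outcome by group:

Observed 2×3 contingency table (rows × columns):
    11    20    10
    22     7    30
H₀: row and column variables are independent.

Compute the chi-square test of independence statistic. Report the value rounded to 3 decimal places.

test statistic = 17.245

Row totals [41, 59], col totals [33, 27, 40], n=100
χ² = (11−13.53)²/13.53 + (20−11.07)²/11.07 + (10−16.40)²/16.40 + (22−19.47)²/19.47 + (7−15.93)²/15.93 + (30−23.60)²/23.60 = 17.2447
df = 2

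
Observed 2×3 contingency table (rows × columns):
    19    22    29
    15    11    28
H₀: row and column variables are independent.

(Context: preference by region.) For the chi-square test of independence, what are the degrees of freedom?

df = (r−1)(c−1) = (2−1)·(3−1) = 2

degrees of freedom = 2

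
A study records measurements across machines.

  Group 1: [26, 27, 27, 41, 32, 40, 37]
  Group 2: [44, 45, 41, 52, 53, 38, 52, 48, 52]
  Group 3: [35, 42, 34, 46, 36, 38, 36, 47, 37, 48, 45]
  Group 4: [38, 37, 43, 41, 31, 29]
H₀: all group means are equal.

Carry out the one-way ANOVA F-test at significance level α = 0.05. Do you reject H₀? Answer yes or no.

Group means [32.86, 47.22, 40.36, 36.50], grand mean 39.939
SSB = Σnᵢ(x̄ᵢ−x̄)² = 901.421; SSW = ΣΣ(x−x̄ᵢ)² = 926.458
MSB = 901.421/3 = 300.4735; MSW = 926.458/29 = 31.9468
F = MSB/MSW = 9.4054
df = (3, 29)
p-value (upper-tail) = 0.00017
At α=0.05: p < α → reject H₀

reject H₀: yes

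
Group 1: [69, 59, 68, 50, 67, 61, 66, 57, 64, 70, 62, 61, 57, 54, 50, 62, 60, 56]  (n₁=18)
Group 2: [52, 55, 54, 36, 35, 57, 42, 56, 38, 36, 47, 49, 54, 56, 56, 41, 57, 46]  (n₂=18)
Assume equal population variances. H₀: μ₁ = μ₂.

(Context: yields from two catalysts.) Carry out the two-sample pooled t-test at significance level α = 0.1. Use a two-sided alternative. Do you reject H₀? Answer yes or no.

x̄₁=60.722, s₁=6.027, n₁=18
x̄₂=48.167, s₂=8.184, n₂=18
s_p² = [17·6.027² + 17·8.184²]/34 = 51.6503
SE = √(s_p²·(1/18+1/18)) = 2.3956
t = (60.722−48.167)/2.3956 = 5.2411
df = 34
p-value (two-sided) = 0.00001
At α=0.1: p < α → reject H₀

reject H₀: yes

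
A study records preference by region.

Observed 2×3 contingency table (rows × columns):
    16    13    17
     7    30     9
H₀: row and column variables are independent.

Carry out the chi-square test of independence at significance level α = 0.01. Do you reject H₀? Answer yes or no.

reject H₀: yes

Row totals [46, 46], col totals [23, 43, 26], n=92
χ² = (16−11.50)²/11.50 + (13−21.50)²/21.50 + (17−13.00)²/13.00 + (7−11.50)²/11.50 + (30−21.50)²/21.50 + (9−13.00)²/13.00 = 12.7042
df = 2
p-value (upper-tail) = 0.00174
At α=0.01: p < α → reject H₀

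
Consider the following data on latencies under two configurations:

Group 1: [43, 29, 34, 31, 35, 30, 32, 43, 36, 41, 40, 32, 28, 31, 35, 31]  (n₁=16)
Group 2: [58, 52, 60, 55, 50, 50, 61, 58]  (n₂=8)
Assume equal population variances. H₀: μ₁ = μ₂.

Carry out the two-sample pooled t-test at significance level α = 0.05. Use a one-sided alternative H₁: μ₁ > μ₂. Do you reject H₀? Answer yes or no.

x̄₁=34.438, s₁=4.912, n₁=16
x̄₂=55.500, s₂=4.408, n₂=8
s_p² = [15·4.912² + 7·4.408²]/22 = 22.6335
SE = √(s_p²·(1/16+1/8)) = 2.0600
t = (34.438−55.500)/2.0600 = -10.2243
df = 22
p-value (one-sided, H₁ greater) = 1.00000
At α=0.05: p ≥ α → fail to reject H₀

reject H₀: no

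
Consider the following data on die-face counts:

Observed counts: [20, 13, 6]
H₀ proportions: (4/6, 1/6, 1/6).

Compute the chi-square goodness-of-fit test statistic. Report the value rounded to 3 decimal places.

n = 39; E_i = n·p_i = [26.00, 6.50, 6.50]
χ² = (20−26.00)²/26.00 + (13−6.50)²/6.50 + (6−6.50)²/6.50 = 7.9231
df = 2

test statistic = 7.923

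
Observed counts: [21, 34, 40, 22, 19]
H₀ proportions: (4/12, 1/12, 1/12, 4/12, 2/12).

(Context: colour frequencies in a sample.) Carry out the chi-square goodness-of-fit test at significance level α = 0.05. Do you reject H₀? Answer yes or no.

reject H₀: yes

n = 136; E_i = n·p_i = [45.33, 11.33, 11.33, 45.33, 22.67]
χ² = (21−45.33)²/45.33 + (34−11.33)²/11.33 + (40−11.33)²/11.33 + (22−45.33)²/45.33 + (19−22.67)²/22.67 = 143.5074
df = 4
p-value (upper-tail) = 0.00000
At α=0.05: p < α → reject H₀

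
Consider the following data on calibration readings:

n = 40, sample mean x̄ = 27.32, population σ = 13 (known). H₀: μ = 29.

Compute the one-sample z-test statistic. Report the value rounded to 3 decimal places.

SE = σ/√n = 13/√40 = 2.0555
z = (x̄−μ₀)/SE = (27.32−29)/2.0555 = -0.8173

test statistic = -0.817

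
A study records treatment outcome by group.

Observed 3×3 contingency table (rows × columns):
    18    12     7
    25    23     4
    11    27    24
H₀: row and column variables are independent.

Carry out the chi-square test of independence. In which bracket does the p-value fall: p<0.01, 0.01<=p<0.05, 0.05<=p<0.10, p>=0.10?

Row totals [37, 52, 62], col totals [54, 62, 35], n=151
χ² = (18−13.23)²/13.23 + (12−15.19)²/15.19 + (7−8.58)²/8.58 + (25−18.60)²/18.60 + (23−21.35)²/21.35 + (4−12.05)²/12.05 + (11−22.17)²/22.17 + (27−25.46)²/25.46 + (24−14.37)²/14.37 = 22.5668
df = 4
p-value (upper-tail) = 0.00015
→ bracket: p<0.01

p-value bracket: p<0.01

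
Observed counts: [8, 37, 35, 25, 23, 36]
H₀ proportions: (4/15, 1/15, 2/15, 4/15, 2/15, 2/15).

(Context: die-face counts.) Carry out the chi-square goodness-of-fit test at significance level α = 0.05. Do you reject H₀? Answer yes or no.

reject H₀: yes

n = 164; E_i = n·p_i = [43.73, 10.93, 21.87, 43.73, 21.87, 21.87]
χ² = (8−43.73)²/43.73 + (37−10.93)²/10.93 + (35−21.87)²/21.87 + (25−43.73)²/43.73 + (23−21.87)²/21.87 + (36−21.87)²/21.87 = 116.4497
df = 5
p-value (upper-tail) = 0.00000
At α=0.05: p < α → reject H₀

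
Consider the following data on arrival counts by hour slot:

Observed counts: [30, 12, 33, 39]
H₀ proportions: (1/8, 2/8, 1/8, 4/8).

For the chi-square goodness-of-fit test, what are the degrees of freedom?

df = k − 1 = 4 − 1 = 3

degrees of freedom = 3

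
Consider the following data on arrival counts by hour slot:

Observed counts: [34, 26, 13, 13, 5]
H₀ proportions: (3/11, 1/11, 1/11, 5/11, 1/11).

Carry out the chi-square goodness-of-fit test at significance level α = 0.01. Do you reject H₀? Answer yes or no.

reject H₀: yes

n = 91; E_i = n·p_i = [24.82, 8.27, 8.27, 41.36, 8.27]
χ² = (34−24.82)²/24.82 + (26−8.27)²/8.27 + (13−8.27)²/8.27 + (13−41.36)²/41.36 + (5−8.27)²/8.27 = 64.8293
df = 4
p-value (upper-tail) = 0.00000
At α=0.01: p < α → reject H₀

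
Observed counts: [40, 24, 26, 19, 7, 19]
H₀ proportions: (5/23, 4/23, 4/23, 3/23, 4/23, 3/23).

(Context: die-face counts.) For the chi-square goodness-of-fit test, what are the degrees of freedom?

df = k − 1 = 6 − 1 = 5

degrees of freedom = 5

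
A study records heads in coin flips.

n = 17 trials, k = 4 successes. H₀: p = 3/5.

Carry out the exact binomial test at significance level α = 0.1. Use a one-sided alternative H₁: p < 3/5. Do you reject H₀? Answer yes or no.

reject H₀: yes

Exact binomial: n=17, k=4, p₀=3/5=0.6000
P(X≤4) from Σ C(n,i)·p₀^i·(1−p₀)^(n−i)
p-value (one-sided, H₁ less) = 0.00252
At α=0.1: p < α → reject H₀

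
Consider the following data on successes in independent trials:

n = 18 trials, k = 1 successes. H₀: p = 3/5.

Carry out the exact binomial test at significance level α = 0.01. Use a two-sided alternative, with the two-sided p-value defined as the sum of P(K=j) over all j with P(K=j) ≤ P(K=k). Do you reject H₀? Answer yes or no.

Exact binomial: n=18, k=1, p₀=3/5=0.6000
P(X=j) = C(n,j)·p₀^j·(1−p₀)^(n−j); p = Σ P(X=j) over j with P(X=j) ≤ P(X=1)
p-value (two-sided) = 0.00000
At α=0.01: p < α → reject H₀

reject H₀: yes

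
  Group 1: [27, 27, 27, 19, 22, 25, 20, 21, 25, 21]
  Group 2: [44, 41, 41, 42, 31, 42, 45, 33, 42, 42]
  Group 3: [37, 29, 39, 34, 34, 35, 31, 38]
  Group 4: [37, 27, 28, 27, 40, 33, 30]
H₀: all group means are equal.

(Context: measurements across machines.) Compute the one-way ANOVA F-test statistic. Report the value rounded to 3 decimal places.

test statistic = 29.473

Group means [23.40, 40.30, 34.62, 31.71], grand mean 32.457
SSB = Σnᵢ(x̄ᵢ−x̄)² = 1476.882; SSW = ΣΣ(x−x̄ᵢ)² = 517.804
MSB = 1476.882/3 = 492.2940; MSW = 517.804/31 = 16.7033
F = MSB/MSW = 29.4728
df = (3, 31)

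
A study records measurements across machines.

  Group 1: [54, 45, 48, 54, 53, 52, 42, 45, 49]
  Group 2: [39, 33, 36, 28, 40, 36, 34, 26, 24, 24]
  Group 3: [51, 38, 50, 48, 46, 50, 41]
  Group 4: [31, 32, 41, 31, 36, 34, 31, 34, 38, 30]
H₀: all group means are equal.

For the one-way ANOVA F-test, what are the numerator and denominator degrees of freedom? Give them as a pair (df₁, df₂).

k = 4 groups, N = 36 total
df = (k−1, N−k) = (4−1, 36−4) = (3, 32)

degrees of freedom = [3, 32]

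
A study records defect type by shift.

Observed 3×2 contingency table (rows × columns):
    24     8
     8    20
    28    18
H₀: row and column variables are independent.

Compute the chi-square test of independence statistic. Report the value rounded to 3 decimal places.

Row totals [32, 28, 46], col totals [60, 46], n=106
χ² = (24−18.11)²/18.11 + (8−13.89)²/13.89 + (8−15.85)²/15.85 + (20−12.15)²/12.15 + (28−26.04)²/26.04 + (18−19.96)²/19.96 = 13.7068
df = 2

test statistic = 13.707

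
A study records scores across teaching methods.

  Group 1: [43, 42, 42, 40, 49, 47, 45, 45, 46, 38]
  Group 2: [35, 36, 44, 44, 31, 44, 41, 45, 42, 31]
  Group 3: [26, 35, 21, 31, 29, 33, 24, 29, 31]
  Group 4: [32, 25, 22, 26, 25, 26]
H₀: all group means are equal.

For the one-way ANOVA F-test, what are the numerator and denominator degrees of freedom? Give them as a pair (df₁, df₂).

degrees of freedom = [3, 31]

k = 4 groups, N = 35 total
df = (k−1, N−k) = (4−1, 35−4) = (3, 31)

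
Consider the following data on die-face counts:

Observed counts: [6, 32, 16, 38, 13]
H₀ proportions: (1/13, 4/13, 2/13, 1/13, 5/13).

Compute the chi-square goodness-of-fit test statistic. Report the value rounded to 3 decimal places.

test statistic = 129.966

n = 105; E_i = n·p_i = [8.08, 32.31, 16.15, 8.08, 40.38]
χ² = (6−8.08)²/8.08 + (32−32.31)²/32.31 + (16−16.15)²/16.15 + (38−8.08)²/8.08 + (13−40.38)²/40.38 = 129.9657
df = 4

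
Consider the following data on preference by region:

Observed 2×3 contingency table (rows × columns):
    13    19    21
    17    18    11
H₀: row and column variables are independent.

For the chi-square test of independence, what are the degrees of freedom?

df = (r−1)(c−1) = (2−1)·(3−1) = 2

degrees of freedom = 2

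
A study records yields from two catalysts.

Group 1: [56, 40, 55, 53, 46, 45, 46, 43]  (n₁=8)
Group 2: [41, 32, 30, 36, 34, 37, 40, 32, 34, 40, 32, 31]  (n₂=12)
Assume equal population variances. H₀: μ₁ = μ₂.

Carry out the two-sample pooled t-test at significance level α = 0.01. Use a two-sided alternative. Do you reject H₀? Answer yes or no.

x̄₁=48.000, s₁=5.904, n₁=8
x̄₂=34.917, s₂=3.825, n₂=12
s_p² = [7·5.904² + 11·3.825²]/18 = 22.4954
SE = √(s_p²·(1/8+1/12)) = 2.1648
t = (48.000−34.917)/2.1648 = 6.0436
df = 18
p-value (two-sided) = 0.00001
At α=0.01: p < α → reject H₀

reject H₀: yes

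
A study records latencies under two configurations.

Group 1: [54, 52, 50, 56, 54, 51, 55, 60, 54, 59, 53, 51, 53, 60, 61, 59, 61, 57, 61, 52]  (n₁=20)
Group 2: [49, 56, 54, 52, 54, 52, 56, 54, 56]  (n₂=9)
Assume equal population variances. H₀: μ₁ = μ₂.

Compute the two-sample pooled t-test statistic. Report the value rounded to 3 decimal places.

x̄₁=55.650, s₁=3.787, n₁=20
x̄₂=53.667, s₂=2.345, n₂=9
s_p² = [19·3.787² + 8·2.345²]/27 = 11.7241
SE = √(s_p²·(1/20+1/9)) = 1.3744
t = (55.650−53.667)/1.3744 = 1.4431
df = 27

test statistic = 1.443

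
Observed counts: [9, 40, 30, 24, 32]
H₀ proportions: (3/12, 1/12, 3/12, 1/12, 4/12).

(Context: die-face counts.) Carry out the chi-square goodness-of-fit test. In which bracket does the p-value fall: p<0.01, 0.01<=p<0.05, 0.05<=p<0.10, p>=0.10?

n = 135; E_i = n·p_i = [33.75, 11.25, 33.75, 11.25, 45.00]
χ² = (9−33.75)²/33.75 + (40−11.25)²/11.25 + (30−33.75)²/33.75 + (24−11.25)²/11.25 + (32−45.00)²/45.00 = 110.2444
df = 4
p-value (upper-tail) = 0.00000
→ bracket: p<0.01

p-value bracket: p<0.01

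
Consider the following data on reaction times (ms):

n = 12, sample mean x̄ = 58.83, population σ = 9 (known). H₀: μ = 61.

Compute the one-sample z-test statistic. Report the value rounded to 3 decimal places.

test statistic = -0.835

SE = σ/√n = 9/√12 = 2.5981
z = (x̄−μ₀)/SE = (58.83−61)/2.5981 = -0.8352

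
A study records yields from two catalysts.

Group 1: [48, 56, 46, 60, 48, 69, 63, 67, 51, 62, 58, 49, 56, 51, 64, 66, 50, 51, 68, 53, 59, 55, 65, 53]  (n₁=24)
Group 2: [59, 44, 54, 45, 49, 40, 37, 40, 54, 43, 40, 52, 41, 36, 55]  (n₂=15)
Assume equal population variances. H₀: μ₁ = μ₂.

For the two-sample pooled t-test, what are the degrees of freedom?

df = n₁ + n₂ − 2 = 24 + 15 − 2 = 37

degrees of freedom = 37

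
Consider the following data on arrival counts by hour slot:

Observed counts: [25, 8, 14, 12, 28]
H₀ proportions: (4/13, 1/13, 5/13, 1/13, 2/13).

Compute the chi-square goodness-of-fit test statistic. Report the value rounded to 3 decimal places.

n = 87; E_i = n·p_i = [26.77, 6.69, 33.46, 6.69, 13.38]
χ² = (25−26.77)²/26.77 + (8−6.69)²/6.69 + (14−33.46)²/33.46 + (12−6.69)²/6.69 + (28−13.38)²/13.38 = 31.8603
df = 4

test statistic = 31.860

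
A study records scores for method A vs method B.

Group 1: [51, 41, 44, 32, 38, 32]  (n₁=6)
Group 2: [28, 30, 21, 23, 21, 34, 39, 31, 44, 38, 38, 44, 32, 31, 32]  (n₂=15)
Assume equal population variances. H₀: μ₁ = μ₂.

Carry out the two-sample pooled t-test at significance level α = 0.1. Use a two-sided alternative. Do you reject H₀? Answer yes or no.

x̄₁=39.667, s₁=7.339, n₁=6
x̄₂=32.400, s₂=7.347, n₂=15
s_p² = [5·7.339² + 14·7.347²]/19 = 53.9439
SE = √(s_p²·(1/6+1/15)) = 3.5478
t = (39.667−32.400)/3.5478 = 2.0482
df = 19
p-value (two-sided) = 0.05461
At α=0.1: p < α → reject H₀

reject H₀: yes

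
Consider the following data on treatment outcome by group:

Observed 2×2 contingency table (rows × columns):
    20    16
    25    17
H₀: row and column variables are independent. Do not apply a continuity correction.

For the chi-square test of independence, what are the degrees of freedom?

degrees of freedom = 1

df = (r−1)(c−1) = (2−1)·(2−1) = 1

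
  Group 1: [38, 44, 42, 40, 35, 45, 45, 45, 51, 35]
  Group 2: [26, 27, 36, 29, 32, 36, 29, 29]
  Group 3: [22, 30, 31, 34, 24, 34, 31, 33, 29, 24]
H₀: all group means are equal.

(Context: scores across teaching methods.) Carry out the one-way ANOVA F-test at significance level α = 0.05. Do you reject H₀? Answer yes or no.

Group means [42.00, 30.50, 29.20], grand mean 34.143
SSB = Σnᵢ(x̄ᵢ−x̄)² = 967.829; SSW = ΣΣ(x−x̄ᵢ)² = 505.600
MSB = 967.829/2 = 483.9143; MSW = 505.600/25 = 20.2240
F = MSB/MSW = 23.9277
df = (2, 25)
p-value (upper-tail) = 0.00000
At α=0.05: p < α → reject H₀

reject H₀: yes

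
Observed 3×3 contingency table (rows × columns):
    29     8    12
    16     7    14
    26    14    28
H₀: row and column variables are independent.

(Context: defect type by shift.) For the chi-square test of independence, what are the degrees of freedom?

degrees of freedom = 4

df = (r−1)(c−1) = (3−1)·(3−1) = 4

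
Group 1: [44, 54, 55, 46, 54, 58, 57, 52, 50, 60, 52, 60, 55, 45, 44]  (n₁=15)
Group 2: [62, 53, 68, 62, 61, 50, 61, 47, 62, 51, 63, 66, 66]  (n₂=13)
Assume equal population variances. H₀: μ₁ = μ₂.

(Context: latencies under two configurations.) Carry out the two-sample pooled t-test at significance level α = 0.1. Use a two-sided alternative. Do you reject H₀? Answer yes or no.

x̄₁=52.400, s₁=5.539, n₁=15
x̄₂=59.385, s₂=6.789, n₂=13
s_p² = [14·5.539² + 12·6.789²]/26 = 37.7953
SE = √(s_p²·(1/15+1/13)) = 2.3296
t = (52.400−59.385)/2.3296 = -2.9982
df = 26
p-value (two-sided) = 0.00591
At α=0.1: p < α → reject H₀

reject H₀: yes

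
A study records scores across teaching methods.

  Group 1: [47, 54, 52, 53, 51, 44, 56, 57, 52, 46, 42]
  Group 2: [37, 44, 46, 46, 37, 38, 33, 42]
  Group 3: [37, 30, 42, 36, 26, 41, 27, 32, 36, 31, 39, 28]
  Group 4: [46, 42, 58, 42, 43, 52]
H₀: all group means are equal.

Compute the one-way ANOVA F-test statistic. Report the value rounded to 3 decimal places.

test statistic = 20.439

Group means [50.36, 40.38, 33.75, 47.17], grand mean 42.297
SSB = Σnᵢ(x̄ᵢ−x̄)² = 1764.226; SSW = ΣΣ(x−x̄ᵢ)² = 949.504
MSB = 1764.226/3 = 588.0753; MSW = 949.504/33 = 28.7728
F = MSB/MSW = 20.4386
df = (3, 33)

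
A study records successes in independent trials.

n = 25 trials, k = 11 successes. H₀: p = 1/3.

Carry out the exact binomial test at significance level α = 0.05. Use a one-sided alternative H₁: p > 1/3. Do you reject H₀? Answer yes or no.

Exact binomial: n=25, k=11, p₀=1/3=0.3333
P(X≥11) from Σ C(n,i)·p₀^i·(1−p₀)^(n−i)
p-value (one-sided, H₁ greater) = 0.17799
At α=0.05: p ≥ α → fail to reject H₀

reject H₀: no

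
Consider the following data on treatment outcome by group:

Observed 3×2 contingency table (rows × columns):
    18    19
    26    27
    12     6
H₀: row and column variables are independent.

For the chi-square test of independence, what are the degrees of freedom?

degrees of freedom = 2

df = (r−1)(c−1) = (3−1)·(2−1) = 2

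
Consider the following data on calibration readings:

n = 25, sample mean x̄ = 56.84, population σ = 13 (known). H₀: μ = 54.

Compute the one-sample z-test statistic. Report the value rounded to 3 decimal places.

test statistic = 1.092

SE = σ/√n = 13/√25 = 2.6000
z = (x̄−μ₀)/SE = (56.84−54)/2.6000 = 1.0923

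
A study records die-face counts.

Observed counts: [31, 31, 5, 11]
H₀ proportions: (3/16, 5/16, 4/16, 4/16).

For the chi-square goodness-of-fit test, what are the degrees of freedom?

df = k − 1 = 4 − 1 = 3

degrees of freedom = 3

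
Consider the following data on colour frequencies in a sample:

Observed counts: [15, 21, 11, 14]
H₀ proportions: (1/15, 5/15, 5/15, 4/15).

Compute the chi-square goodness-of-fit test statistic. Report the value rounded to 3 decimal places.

test statistic = 34.016

n = 61; E_i = n·p_i = [4.07, 20.33, 20.33, 16.27]
χ² = (15−4.07)²/4.07 + (21−20.33)²/20.33 + (11−20.33)²/20.33 + (14−16.27)²/16.27 = 34.0164
df = 3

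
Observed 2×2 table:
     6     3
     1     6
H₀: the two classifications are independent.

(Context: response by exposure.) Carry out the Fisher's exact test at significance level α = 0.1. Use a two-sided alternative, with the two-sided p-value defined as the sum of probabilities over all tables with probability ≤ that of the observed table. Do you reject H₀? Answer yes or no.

reject H₀: yes

Margins: r₁=9, r₂=7, c₁=7, c₂=9, n=16
p_obs = C(9,6)·C(7,1)/C(16,7); sum pmf over tables with pmf ≤ p_obs
p-value (two-sided) = 0.06014
At α=0.1: p < α → reject H₀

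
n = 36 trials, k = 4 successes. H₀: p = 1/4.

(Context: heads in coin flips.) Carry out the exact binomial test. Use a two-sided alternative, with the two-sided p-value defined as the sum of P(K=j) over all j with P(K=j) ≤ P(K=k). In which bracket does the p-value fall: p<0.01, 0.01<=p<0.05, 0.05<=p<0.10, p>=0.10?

p-value bracket: 0.05<=p<0.10

Exact binomial: n=36, k=4, p₀=1/4=0.2500
P(X=j) = C(n,j)·p₀^j·(1−p₀)^(n−j); p = Σ P(X=j) over j with P(X=j) ≤ P(X=4)
p-value (two-sided) = 0.05507
→ bracket: 0.05<=p<0.10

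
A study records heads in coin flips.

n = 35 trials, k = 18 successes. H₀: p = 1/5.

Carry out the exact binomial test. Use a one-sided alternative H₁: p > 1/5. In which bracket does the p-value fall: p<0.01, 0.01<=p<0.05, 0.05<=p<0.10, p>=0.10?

p-value bracket: p<0.01

Exact binomial: n=35, k=18, p₀=1/5=0.2000
P(X≥18) from Σ C(n,i)·p₀^i·(1−p₀)^(n−i)
p-value (one-sided, H₁ greater) = 0.00003
→ bracket: p<0.01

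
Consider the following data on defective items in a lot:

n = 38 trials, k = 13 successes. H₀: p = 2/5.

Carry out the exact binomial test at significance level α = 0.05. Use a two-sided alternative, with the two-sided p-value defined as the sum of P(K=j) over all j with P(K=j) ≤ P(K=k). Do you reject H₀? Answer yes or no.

Exact binomial: n=38, k=13, p₀=2/5=0.4000
P(X=j) = C(n,j)·p₀^j·(1−p₀)^(n−j); p = Σ P(X=j) over j with P(X=j) ≤ P(X=13)
p-value (two-sided) = 0.51162
At α=0.05: p ≥ α → fail to reject H₀

reject H₀: no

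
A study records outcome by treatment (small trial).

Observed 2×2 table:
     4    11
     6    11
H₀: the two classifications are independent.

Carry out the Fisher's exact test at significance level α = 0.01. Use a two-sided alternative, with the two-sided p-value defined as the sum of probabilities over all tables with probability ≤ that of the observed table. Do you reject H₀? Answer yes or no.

Margins: r₁=15, r₂=17, c₁=10, c₂=22, n=32
p_obs = C(15,4)·C(17,6)/C(32,10); sum pmf over tables with pmf ≤ p_obs
p-value (two-sided) = 0.71195
At α=0.01: p ≥ α → fail to reject H₀

reject H₀: no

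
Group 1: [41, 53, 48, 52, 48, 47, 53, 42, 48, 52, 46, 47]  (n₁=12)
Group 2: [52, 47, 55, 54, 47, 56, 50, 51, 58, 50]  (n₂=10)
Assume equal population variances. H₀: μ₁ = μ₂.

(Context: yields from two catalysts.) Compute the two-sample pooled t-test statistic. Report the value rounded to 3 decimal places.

x̄₁=48.083, s₁=3.965, n₁=12
x̄₂=52.000, s₂=3.712, n₂=10
s_p² = [11·3.965² + 9·3.712²]/20 = 14.8458
SE = √(s_p²·(1/12+1/10)) = 1.6498
t = (48.083−52.000)/1.6498 = -2.3741
df = 20

test statistic = -2.374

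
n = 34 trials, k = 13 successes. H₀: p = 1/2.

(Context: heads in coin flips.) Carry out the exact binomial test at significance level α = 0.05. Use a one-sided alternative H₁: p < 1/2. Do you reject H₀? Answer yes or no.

reject H₀: no

Exact binomial: n=34, k=13, p₀=1/2=0.5000
P(X≤13) from Σ C(n,i)·p₀^i·(1−p₀)^(n−i)
p-value (one-sided, H₁ less) = 0.11474
At α=0.05: p ≥ α → fail to reject H₀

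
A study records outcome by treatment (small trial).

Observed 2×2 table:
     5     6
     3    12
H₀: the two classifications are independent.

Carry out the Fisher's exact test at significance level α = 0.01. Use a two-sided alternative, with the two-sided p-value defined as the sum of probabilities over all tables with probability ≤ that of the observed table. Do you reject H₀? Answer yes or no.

reject H₀: no

Margins: r₁=11, r₂=15, c₁=8, c₂=18, n=26
p_obs = C(11,5)·C(15,3)/C(26,8); sum pmf over tables with pmf ≤ p_obs
p-value (two-sided) = 0.21831
At α=0.01: p ≥ α → fail to reject H₀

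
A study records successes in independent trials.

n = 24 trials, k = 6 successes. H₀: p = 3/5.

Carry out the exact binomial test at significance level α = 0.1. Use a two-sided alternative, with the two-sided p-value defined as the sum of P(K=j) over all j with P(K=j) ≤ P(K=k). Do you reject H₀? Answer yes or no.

reject H₀: yes

Exact binomial: n=24, k=6, p₀=3/5=0.6000
P(X=j) = C(n,j)·p₀^j·(1−p₀)^(n−j); p = Σ P(X=j) over j with P(X=j) ≤ P(X=6)
p-value (two-sided) = 0.00062
At α=0.1: p < α → reject H₀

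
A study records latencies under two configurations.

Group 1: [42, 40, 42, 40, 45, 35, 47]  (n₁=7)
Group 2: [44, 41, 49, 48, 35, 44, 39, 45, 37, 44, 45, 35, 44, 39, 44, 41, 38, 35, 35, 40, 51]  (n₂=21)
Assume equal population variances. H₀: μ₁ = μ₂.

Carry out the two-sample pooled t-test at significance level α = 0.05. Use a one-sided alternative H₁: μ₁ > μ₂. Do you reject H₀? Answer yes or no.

x̄₁=41.571, s₁=3.867, n₁=7
x̄₂=41.571, s₂=4.802, n₂=21
s_p² = [6·3.867² + 20·4.802²]/26 = 21.1868
SE = √(s_p²·(1/7+1/21)) = 2.0089
t = (41.571−41.571)/2.0089 = 0.0000
df = 26
p-value (one-sided, H₁ greater) = 0.50000
At α=0.05: p ≥ α → fail to reject H₀

reject H₀: no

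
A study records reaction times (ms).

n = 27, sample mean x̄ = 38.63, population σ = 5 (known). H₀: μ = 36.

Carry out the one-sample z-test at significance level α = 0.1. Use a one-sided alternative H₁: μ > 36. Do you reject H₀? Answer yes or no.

reject H₀: yes

SE = σ/√n = 5/√27 = 0.9623
z = (x̄−μ₀)/SE = (38.63−36)/0.9623 = 2.7332
p-value (one-sided, H₁ greater) = 0.00314
At α=0.1: p < α → reject H₀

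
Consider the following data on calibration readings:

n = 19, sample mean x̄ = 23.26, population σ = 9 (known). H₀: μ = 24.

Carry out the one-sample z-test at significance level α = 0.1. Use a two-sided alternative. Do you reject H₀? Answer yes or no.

reject H₀: no

SE = σ/√n = 9/√19 = 2.0647
z = (x̄−μ₀)/SE = (23.26−24)/2.0647 = -0.3584
p-value (two-sided) = 0.72005
At α=0.1: p ≥ α → fail to reject H₀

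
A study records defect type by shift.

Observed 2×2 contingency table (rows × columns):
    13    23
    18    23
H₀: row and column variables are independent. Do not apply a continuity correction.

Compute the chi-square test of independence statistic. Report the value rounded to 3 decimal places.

Row totals [36, 41], col totals [31, 46], n=77
χ² = (13−14.49)²/14.49 + (23−21.51)²/21.51 + (18−16.51)²/16.51 + (23−24.49)²/24.49 = 0.4838
df = 1

test statistic = 0.484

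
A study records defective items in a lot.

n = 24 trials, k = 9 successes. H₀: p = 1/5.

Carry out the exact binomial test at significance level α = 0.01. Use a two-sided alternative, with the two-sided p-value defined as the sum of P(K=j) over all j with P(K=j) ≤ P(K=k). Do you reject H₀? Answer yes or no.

reject H₀: no

Exact binomial: n=24, k=9, p₀=1/5=0.2000
P(X=j) = C(n,j)·p₀^j·(1−p₀)^(n−j); p = Σ P(X=j) over j with P(X=j) ≤ P(X=9)
p-value (two-sided) = 0.04090
At α=0.01: p ≥ α → fail to reject H₀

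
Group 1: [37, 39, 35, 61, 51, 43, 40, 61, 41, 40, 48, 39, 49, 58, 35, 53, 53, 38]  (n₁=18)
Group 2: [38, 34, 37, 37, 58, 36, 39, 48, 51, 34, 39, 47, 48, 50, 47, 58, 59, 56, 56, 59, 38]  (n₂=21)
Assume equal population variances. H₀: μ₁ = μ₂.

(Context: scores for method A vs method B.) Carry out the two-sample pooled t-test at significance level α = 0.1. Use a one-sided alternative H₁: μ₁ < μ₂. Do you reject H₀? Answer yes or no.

reject H₀: no

x̄₁=45.611, s₁=8.806, n₁=18
x̄₂=46.143, s₂=9.090, n₂=21
s_p² = [17·8.806² + 20·9.090²]/37 = 80.2932
SE = √(s_p²·(1/18+1/21)) = 2.8782
t = (45.611−46.143)/2.8782 = -0.1847
df = 37
p-value (one-sided, H₁ less) = 0.42722
At α=0.1: p ≥ α → fail to reject H₀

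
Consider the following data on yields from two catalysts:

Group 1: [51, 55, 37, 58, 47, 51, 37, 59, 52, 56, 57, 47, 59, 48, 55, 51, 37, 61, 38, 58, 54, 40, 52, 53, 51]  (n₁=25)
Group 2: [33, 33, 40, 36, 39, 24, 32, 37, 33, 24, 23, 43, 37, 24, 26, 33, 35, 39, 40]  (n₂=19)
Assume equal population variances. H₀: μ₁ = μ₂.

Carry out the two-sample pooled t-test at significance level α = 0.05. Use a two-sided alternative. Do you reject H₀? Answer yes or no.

reject H₀: yes

x̄₁=50.560, s₁=7.495, n₁=25
x̄₂=33.211, s₂=6.268, n₂=19
s_p² = [24·7.495² + 18·6.268²]/42 = 48.9361
SE = √(s_p²·(1/25+1/19)) = 2.1291
t = (50.560−33.211)/2.1291 = 8.1488
df = 42
p-value (two-sided) = 0.00000
At α=0.05: p < α → reject H₀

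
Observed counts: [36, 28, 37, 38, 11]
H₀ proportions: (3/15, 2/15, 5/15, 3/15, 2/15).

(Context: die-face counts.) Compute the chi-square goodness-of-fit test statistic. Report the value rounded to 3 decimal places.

n = 150; E_i = n·p_i = [30.00, 20.00, 50.00, 30.00, 20.00]
χ² = (36−30.00)²/30.00 + (28−20.00)²/20.00 + (37−50.00)²/50.00 + (38−30.00)²/30.00 + (11−20.00)²/20.00 = 13.9633
df = 4

test statistic = 13.963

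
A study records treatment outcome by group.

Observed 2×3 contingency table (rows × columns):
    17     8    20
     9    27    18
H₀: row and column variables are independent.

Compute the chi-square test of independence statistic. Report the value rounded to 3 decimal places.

Row totals [45, 54], col totals [26, 35, 38], n=99
χ² = (17−11.82)²/11.82 + (8−15.91)²/15.91 + (20−17.27)²/17.27 + (9−14.18)²/14.18 + (27−19.09)²/19.09 + (18−20.73)²/20.73 = 12.1634
df = 2

test statistic = 12.163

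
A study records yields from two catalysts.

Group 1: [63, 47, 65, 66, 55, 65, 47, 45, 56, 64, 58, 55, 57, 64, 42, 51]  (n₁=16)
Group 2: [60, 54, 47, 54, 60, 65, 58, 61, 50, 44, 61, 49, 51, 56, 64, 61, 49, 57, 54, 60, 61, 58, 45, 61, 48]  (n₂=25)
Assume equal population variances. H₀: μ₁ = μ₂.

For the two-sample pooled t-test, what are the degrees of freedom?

degrees of freedom = 39

df = n₁ + n₂ − 2 = 16 + 25 − 2 = 39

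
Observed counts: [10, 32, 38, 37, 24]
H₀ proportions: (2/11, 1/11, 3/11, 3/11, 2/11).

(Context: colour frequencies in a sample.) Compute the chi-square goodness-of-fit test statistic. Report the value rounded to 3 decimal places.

n = 141; E_i = n·p_i = [25.64, 12.82, 38.45, 38.45, 25.64]
χ² = (10−25.64)²/25.64 + (32−12.82)²/12.82 + (38−38.45)²/38.45 + (37−38.45)²/38.45 + (24−25.64)²/25.64 = 38.4066
df = 4

test statistic = 38.407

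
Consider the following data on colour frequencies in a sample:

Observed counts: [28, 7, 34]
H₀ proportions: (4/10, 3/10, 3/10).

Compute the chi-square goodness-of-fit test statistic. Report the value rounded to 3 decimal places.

n = 69; E_i = n·p_i = [27.60, 20.70, 20.70]
χ² = (28−27.60)²/27.60 + (7−20.70)²/20.70 + (34−20.70)²/20.70 = 17.6184
df = 2

test statistic = 17.618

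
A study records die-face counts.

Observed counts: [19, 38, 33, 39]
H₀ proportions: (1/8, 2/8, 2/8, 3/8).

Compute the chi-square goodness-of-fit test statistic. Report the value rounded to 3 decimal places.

test statistic = 3.372

n = 129; E_i = n·p_i = [16.12, 32.25, 32.25, 48.38]
χ² = (19−16.12)²/16.12 + (38−32.25)²/32.25 + (33−32.25)²/32.25 + (39−48.38)²/48.38 = 3.3721
df = 3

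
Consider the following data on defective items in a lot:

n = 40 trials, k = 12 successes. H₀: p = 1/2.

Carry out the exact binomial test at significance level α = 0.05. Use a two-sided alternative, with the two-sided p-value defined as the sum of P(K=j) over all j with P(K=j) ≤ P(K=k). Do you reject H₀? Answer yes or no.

Exact binomial: n=40, k=12, p₀=1/2=0.5000
P(X=j) = C(n,j)·p₀^j·(1−p₀)^(n−j); p = Σ P(X=j) over j with P(X=j) ≤ P(X=12)
p-value (two-sided) = 0.01659
At α=0.05: p < α → reject H₀

reject H₀: yes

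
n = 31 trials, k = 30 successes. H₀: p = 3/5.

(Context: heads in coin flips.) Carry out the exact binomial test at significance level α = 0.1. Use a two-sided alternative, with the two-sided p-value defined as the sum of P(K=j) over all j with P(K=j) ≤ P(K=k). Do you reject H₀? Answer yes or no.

reject H₀: yes

Exact binomial: n=31, k=30, p₀=3/5=0.6000
P(X=j) = C(n,j)·p₀^j·(1−p₀)^(n−j); p = Σ P(X=j) over j with P(X=j) ≤ P(X=30)
p-value (two-sided) = 0.00000
At α=0.1: p < α → reject H₀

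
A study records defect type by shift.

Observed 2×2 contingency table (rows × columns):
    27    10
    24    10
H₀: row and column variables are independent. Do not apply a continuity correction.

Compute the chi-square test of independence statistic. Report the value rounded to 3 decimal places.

test statistic = 0.050

Row totals [37, 34], col totals [51, 20], n=71
χ² = (27−26.58)²/26.58 + (10−10.42)²/10.42 + (24−24.42)²/24.42 + (10−9.58)²/9.58 = 0.0498
df = 1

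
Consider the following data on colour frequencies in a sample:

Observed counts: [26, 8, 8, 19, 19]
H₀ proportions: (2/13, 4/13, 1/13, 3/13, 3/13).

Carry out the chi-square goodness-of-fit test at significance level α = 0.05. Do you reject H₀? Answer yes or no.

n = 80; E_i = n·p_i = [12.31, 24.62, 6.15, 18.46, 18.46]
χ² = (26−12.31)²/12.31 + (8−24.62)²/24.62 + (8−6.15)²/6.15 + (19−18.46)²/18.46 + (19−18.46)²/18.46 = 27.0333
df = 4
p-value (upper-tail) = 0.00002
At α=0.05: p < α → reject H₀

reject H₀: yes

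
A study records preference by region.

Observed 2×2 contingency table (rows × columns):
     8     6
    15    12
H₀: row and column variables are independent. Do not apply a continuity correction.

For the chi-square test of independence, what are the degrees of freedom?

df = (r−1)(c−1) = (2−1)·(2−1) = 1

degrees of freedom = 1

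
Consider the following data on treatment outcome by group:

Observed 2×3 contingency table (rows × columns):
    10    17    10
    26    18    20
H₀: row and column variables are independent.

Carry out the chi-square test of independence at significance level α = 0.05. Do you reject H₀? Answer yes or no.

reject H₀: no

Row totals [37, 64], col totals [36, 35, 30], n=101
χ² = (10−13.19)²/13.19 + (17−12.82)²/12.82 + (10−10.99)²/10.99 + (26−22.81)²/22.81 + (18−22.18)²/22.18 + (20−19.01)²/19.01 = 3.5057
df = 2
p-value (upper-tail) = 0.17328
At α=0.05: p ≥ α → fail to reject H₀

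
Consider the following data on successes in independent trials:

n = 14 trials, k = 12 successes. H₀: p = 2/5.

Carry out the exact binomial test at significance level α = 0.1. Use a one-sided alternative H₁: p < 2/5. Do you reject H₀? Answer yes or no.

reject H₀: no

Exact binomial: n=14, k=12, p₀=2/5=0.4000
P(X≤12) from Σ C(n,i)·p₀^i·(1−p₀)^(n−i)
p-value (one-sided, H₁ less) = 0.99994
At α=0.1: p ≥ α → fail to reject H₀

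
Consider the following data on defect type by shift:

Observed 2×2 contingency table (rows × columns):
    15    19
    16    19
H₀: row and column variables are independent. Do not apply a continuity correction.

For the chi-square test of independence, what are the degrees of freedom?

df = (r−1)(c−1) = (2−1)·(2−1) = 1

degrees of freedom = 1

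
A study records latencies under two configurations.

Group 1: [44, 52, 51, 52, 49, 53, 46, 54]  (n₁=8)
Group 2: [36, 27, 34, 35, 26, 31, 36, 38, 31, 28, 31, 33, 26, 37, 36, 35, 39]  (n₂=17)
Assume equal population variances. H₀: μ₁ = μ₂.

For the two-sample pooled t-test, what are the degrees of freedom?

df = n₁ + n₂ − 2 = 8 + 17 − 2 = 23

degrees of freedom = 23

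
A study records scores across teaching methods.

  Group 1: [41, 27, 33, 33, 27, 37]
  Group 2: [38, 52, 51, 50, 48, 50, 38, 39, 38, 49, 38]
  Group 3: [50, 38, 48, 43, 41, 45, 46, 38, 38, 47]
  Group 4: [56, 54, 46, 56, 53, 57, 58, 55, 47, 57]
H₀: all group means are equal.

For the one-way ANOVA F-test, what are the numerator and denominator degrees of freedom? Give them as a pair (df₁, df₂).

degrees of freedom = [3, 33]

k = 4 groups, N = 37 total
df = (k−1, N−k) = (4−1, 37−4) = (3, 33)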